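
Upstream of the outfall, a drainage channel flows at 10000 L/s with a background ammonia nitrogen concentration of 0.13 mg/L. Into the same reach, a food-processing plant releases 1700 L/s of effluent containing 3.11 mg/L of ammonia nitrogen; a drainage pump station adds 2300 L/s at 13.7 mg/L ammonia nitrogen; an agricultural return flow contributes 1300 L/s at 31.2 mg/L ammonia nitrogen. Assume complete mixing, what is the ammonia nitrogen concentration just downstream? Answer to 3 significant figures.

After mixing, C = (10000·0.1300 + 1700·3.110 + 2300·13.70 + 1300·31.20) / 15300 = 78660/15300 = 5.141 mg/L.

5.14 mg/L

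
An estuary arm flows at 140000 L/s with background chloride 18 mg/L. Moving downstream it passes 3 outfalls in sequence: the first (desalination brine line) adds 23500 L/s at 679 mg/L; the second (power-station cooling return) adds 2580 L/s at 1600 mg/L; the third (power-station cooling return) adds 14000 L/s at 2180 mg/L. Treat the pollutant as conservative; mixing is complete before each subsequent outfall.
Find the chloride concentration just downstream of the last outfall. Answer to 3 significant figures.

295 mg/L

Below outfall 1: Q → 163500 L/s, C = (140000·18.00 + 23500·679.0)/163500 = 113.0 mg/L.
Below outfall 2: Q → 166100 L/s, C = (163500·113.0 + 2580·1600)/166100 = 136.1 mg/L.
Below outfall 3: Q → 180100 L/s, C = (166100·136.1 + 14000·2180)/180100 = 295.0 mg/L.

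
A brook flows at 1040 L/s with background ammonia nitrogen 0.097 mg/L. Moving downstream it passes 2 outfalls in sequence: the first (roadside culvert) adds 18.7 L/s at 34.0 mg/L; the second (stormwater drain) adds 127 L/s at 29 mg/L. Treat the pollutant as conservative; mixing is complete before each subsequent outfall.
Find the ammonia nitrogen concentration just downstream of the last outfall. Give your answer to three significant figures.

Below outfall 1: Q → 1059 L/s, C = (1040·0.09700 + 18.70·34.00)/1059 = 0.6958 mg/L.
Below outfall 2: Q → 1186 L/s, C = (1059·0.6958 + 127.0·29.00)/1186 = 3.727 mg/L.

3.73 mg/L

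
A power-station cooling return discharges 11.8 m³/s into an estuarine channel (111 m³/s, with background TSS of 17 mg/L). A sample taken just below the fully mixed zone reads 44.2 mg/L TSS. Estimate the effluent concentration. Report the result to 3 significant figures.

Mass balance: 111.0·17.00 + 11.80·Cₑ = 122.8·44.20
→ Cₑ = (122.8·44.20 − 111.0·17.00) / 11.80 = 300.1 mg/L.

300 mg/L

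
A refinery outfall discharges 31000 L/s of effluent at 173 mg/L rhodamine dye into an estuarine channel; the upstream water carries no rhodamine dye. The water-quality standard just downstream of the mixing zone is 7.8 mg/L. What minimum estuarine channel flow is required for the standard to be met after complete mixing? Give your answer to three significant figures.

657000 L/s

Set C_mix = 7.8: (Q·0 + 31000·173.0) / (Q + 31000) = 7.8
→ Q = 31000·(173.0 − 7.8)/(7.8 − 0) = 656600 L/s.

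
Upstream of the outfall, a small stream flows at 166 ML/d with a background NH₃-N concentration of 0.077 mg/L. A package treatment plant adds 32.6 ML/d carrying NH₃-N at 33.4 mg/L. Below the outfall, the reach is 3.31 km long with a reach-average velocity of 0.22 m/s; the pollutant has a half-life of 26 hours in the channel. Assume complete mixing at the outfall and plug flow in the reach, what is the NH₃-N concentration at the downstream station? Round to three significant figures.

4.96 mg/L

Flow-weighted average: C = (166.0·0.07700 + 32.60·33.40) / 198.6 = 1102/198.6 = 5.547 mg/L.
Travel time t = 3.31·1000 / 0.22 = 15050 s = 4.179 h.
Half-life 26 h → k = ln 2 / 26 = 0.02666 h⁻¹ = 0.6398 d⁻¹.
Applying C = C₀e^(−kt): 5.547 × 0.8946 = 4.962 mg/L.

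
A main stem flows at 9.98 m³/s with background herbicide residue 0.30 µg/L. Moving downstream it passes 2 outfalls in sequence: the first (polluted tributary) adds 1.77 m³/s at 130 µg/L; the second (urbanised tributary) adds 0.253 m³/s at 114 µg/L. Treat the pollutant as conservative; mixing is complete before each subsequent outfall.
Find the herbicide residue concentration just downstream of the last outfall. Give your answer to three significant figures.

21.8 µg/L

Outfall 1: combined Q = 11.75 m³/s; C = (9.980·0.3000 + 1.770·130.0)/11.75 = 19.84 µg/L.
Outfall 2: combined Q = 12.00 m³/s; C = (11.75·19.84 + 0.2530·114.0)/12.00 = 21.82 µg/L.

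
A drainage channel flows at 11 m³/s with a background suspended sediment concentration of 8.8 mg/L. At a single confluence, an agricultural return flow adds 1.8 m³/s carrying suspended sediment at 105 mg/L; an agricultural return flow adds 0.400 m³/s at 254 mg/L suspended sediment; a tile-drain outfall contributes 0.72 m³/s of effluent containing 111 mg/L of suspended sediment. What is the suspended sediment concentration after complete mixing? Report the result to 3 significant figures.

33.6 mg/L

Mass balance: C = (11.00·8.800 + 1.800·105.0 + 0.4000·254.0 + 0.7200·111.0) / 13.92 = 467.3/13.92 = 33.57 mg/L.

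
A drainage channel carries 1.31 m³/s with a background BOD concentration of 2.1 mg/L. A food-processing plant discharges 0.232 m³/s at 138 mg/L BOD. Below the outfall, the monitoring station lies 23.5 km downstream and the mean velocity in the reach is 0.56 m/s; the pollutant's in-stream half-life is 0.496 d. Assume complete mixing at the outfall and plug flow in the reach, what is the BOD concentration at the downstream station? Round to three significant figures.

11.4 mg/L

Flow-weighted average: C = (1.310·2.100 + 0.2320·138.0) / 1.542 = 34.77/1.542 = 22.55 mg/L.
Travel time t = 23.5·1000 / 0.56 = 41960 s = 11.66 h.
Half-life 0.496 d → k = ln 2 / 0.496 = 1.397 d⁻¹.
First-order decay: C = 22.55·exp(−k·t) = 22.55·0.5073 = 11.44 mg/L.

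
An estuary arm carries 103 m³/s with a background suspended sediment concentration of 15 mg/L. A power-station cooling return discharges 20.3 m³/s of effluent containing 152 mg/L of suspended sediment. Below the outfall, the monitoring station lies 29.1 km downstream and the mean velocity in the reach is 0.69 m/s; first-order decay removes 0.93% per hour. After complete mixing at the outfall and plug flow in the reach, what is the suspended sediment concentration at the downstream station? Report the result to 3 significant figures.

Flow-weighted average: C = (103.0·15.00 + 20.30·152.0) / 123.3 = 4631/123.3 = 37.56 mg/L.
Travel time t = 29.1·1000 / 0.69 = 42170 s = 11.71 h.
0.93%/h lost → k = −ln(1 − 0.0093) = 0.009344 h⁻¹.
Applying C = C₀e^(−kt): 37.56 × 0.8963 = 33.66 mg/L.

33.7 mg/L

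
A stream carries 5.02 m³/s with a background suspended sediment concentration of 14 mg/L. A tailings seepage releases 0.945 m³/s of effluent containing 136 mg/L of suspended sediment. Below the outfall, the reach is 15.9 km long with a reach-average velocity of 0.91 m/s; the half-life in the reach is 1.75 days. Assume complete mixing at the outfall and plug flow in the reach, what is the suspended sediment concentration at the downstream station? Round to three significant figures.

30.8 mg/L

After mixing, C = (5.020·14.00 + 0.9450·136.0) / 5.965 = 198.8/5.965 = 33.33 mg/L.
Travel time t = 15.9·1000 / 0.91 = 17470 s = 4.853 h.
Half-life 1.75 d → k = ln 2 / 1.75 = 0.3961 d⁻¹.
Decay over the reach: 33.33·exp(−kt) = 33.33·0.9230 = 30.76 mg/L.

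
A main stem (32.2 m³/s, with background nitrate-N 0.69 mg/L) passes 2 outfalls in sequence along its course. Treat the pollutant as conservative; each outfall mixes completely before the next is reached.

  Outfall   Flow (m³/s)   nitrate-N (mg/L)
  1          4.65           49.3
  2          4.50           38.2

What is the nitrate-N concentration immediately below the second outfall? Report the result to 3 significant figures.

10.2 mg/L

After outfall 1: Q = 32.20 + 4.650 = 36.85 m³/s; C = (32.20·0.6900 + 4.650·49.30)/36.85 = 6.824 mg/L.
After outfall 2: Q = 36.85 + 4.500 = 41.35 m³/s; C = (36.85·6.824 + 4.500·38.20)/41.35 = 10.24 mg/L.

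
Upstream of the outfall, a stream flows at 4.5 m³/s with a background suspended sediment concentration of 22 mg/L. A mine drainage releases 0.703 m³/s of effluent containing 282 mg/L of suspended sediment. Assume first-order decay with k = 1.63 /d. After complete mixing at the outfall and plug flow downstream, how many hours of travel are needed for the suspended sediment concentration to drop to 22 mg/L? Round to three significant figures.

14.1 h

After mixing, C = (4.500·22.00 + 0.7030·282.0) / 5.203 = 297.2/5.203 = 57.13 mg/L.
57.13·exp(−k·t) = 22 → t = ln(57.13/22)/k = 50580 s = 14.05 h.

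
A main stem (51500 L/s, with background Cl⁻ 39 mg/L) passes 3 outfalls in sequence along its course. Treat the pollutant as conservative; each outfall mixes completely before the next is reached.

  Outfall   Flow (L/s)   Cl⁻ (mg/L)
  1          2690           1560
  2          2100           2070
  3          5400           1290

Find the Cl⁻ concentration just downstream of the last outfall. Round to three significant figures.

After outfall 1: Q = 51500 + 2690 = 54190 L/s; C = (51500·39.00 + 2690·1560)/54190 = 114.5 mg/L.
After outfall 2: Q = 54190 + 2100 = 56290 L/s; C = (54190·114.5 + 2100·2070)/56290 = 187.5 mg/L.
After outfall 3: Q = 56290 + 5400 = 61690 L/s; C = (56290·187.5 + 5400·1290)/61690 = 284.0 mg/L.

284 mg/L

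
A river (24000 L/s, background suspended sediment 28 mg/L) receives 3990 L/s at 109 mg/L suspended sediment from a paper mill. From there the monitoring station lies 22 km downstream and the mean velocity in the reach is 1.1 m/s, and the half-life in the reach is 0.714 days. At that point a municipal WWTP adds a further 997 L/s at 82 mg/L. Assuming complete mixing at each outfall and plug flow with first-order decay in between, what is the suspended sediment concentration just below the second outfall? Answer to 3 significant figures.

33.3 mg/L

Conservation of mass: C = (24000·28.00 + 3990·109.0) / 27990 = 1107000/27990 = 39.55 mg/L; combined flow 27990 L/s.
Travel time t = 22·1000 / 1.1 = 20000 s = 5.556 h.
Half-life 0.714 d → k = ln 2 / 0.714 = 0.9708 d⁻¹.
Applying C = C₀e^(−kt): 39.55 × 0.7987 = 31.59 mg/L.
At the second outfall, C = (27990·31.59 + 997.0·82.00) / (27990 + 997.0) = 33.32 mg/L.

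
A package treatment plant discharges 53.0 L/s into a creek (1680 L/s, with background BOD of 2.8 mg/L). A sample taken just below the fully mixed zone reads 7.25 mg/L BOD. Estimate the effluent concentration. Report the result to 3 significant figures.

148 mg/L

Mass balance: 1680·2.800 + 53.00·Cₑ = 1733·7.250
→ Cₑ = (1733·7.250 − 1680·2.800) / 53.00 = 148.3 mg/L.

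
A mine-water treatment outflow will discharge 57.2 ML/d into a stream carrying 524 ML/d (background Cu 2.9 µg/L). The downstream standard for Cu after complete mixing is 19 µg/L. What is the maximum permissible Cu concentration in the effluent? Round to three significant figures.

166 µg/L

At the limit, (Qr·Cr + Qe·Cₑ)/(Qr + Qe) = 19:
Cₑ = (581.2·19 − 524.0·2.900) / 57.20 = 166.5 µg/L.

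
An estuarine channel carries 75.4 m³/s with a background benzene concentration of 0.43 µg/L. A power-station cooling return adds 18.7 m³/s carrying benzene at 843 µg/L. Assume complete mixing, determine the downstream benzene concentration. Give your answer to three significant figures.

168 µg/L

After mixing, C = (75.40·0.4300 + 18.70·843.0) / 94.10 = 15800/94.10 = 167.9 µg/L.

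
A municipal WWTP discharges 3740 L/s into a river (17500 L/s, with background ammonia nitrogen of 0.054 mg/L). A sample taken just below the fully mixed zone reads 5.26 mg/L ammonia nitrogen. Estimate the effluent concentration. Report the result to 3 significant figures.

Mass balance: 17500·0.05400 + 3740·Cₑ = 21240·5.260
→ Cₑ = (21240·5.260 − 17500·0.05400) / 3740 = 29.62 mg/L.

29.6 mg/L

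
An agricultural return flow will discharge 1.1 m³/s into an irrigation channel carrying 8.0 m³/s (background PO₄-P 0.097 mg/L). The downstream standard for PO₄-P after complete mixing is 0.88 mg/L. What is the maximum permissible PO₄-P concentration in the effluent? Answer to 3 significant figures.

At the limit, (Qr·Cr + Qe·Cₑ)/(Qr + Qe) = 0.88:
Cₑ = (9.100·0.88 − 8.000·0.09700) / 1.100 = 6.575 mg/L.

6.57 mg/L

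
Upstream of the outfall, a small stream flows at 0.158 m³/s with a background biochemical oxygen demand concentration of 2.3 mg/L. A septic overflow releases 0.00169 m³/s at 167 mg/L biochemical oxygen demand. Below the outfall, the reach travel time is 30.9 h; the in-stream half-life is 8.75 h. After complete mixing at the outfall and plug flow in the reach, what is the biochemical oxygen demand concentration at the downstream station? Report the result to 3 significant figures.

0.350 mg/L

Conservation of mass: C = (0.1580·2.300 + 0.001690·167.0) / 0.1597 = 0.6456/0.1597 = 4.043 mg/L.
Half-life 8.75 h → k = ln 2 / 8.75 = 0.07922 h⁻¹ = 1.901 d⁻¹.
Decay over the reach: 4.043·exp(−kt) = 4.043·0.08648 = 0.3497 mg/L.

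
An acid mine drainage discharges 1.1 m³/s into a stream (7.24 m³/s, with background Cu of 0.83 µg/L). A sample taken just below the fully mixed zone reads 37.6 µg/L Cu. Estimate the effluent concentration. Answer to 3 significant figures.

Mass balance: 7.240·0.8300 + 1.100·Cₑ = 8.340·37.60
→ Cₑ = (8.340·37.60 − 7.240·0.8300) / 1.100 = 279.6 µg/L.

280 µg/L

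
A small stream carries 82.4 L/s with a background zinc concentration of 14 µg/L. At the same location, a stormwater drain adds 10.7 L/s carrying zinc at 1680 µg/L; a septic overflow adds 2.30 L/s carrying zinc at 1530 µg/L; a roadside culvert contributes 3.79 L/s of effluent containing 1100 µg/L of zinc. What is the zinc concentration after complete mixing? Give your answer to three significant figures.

Mass balance: C = (82.40·14.00 + 10.70·1680 + 2.300·1530 + 3.790·1100) / 99.19 = 26820/99.19 = 270.4 µg/L.

270 µg/L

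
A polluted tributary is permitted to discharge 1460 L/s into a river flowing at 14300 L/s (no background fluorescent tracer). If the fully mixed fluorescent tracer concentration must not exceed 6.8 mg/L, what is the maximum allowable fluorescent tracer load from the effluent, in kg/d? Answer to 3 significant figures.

9260 kg/d

Mass balance at the limit: 14300·0 + 1460·Cₑ = 15760·6.8 → Cₑ = 73.40 mg/L.
1460 L/s = 1.460 m³/s. Load = 1.460 m³/s × 73.40 g/m³ × 86 400 s/d = 9259 kg/d.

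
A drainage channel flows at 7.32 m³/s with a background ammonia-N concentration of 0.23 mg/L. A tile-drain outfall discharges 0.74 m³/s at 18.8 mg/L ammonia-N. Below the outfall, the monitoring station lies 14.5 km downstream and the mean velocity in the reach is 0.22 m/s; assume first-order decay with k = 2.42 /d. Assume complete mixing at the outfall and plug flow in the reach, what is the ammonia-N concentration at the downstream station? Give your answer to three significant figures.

0.305 mg/L

Mass balance: C = (7.320·0.2300 + 0.7400·18.80) / 8.060 = 15.60/8.060 = 1.935 mg/L.
Travel time t = 14.5·1000 / 0.22 = 65910 s = 18.31 h.
Decay over the reach: 1.935·exp(−kt) = 1.935·0.1579 = 0.3054 mg/L.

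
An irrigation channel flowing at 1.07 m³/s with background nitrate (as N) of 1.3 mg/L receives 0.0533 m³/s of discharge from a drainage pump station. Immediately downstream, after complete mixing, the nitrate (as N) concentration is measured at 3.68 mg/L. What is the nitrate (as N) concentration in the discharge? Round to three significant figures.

51.5 mg/L

Mass balance: 1.070·1.300 + 0.05330·Cₑ = 1.123·3.680
→ Cₑ = (1.123·3.680 − 1.070·1.300) / 0.05330 = 51.46 mg/L.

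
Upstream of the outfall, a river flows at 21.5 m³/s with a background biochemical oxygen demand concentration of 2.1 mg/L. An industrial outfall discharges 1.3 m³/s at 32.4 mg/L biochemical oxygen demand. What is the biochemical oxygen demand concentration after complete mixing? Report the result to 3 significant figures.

Flow-weighted average: C = (21.50·2.100 + 1.300·32.40) / 22.80 = 87.27/22.80 = 3.828 mg/L.

3.83 mg/L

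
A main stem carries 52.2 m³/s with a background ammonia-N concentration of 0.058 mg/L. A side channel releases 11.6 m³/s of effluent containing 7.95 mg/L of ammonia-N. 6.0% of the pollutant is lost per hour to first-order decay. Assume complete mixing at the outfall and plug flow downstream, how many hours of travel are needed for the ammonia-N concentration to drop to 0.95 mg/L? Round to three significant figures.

7.31 h

Flow-weighted average: C = (52.20·0.05800 + 11.60·7.950) / 63.80 = 95.25/63.80 = 1.493 mg/L.
6.0%/h lost → k = −ln(1 − 0.06) = 0.06188 h⁻¹.
1.493·exp(−k·t) = 0.95 → t = ln(1.493/0.95)/k = 26300 s = 7.305 h.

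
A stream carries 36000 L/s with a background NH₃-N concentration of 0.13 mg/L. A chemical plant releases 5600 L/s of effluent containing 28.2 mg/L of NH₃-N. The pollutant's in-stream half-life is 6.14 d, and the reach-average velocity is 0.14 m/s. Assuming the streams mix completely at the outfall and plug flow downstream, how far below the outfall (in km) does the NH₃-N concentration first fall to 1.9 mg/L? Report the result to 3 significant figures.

After mixing, C = (36000·0.1300 + 5600·28.20) / 41600 = 162600/41600 = 3.909 mg/L.
Half-life 6.14 d → k = ln 2 / 6.14 = 0.1129 d⁻¹.
Set 3.909·exp(−k·t) = 1.9 → t = ln(3.909/1.9)/k = 552100 s = 153.4 h.
Distance = v·t = 0.14·552100 = 77290 m = 77.29 km.

77.3 km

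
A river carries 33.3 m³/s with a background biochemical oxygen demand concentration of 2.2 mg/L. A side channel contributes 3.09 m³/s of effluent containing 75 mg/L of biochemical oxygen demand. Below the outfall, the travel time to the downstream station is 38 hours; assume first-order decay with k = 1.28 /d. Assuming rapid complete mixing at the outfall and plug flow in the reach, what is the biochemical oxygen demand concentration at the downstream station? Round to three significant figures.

Flow-weighted average: C = (33.30·2.200 + 3.090·75.00) / 36.39 = 305.0/36.39 = 8.382 mg/L.
First-order decay: C = 8.382·exp(−k·t) = 8.382·0.1318 = 1.104 mg/L.

1.10 mg/L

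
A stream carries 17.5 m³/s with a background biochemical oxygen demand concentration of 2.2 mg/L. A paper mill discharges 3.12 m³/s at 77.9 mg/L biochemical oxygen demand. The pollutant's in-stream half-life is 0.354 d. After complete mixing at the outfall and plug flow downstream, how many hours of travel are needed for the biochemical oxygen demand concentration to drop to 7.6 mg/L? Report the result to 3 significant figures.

Flow-weighted average: C = (17.50·2.200 + 3.120·77.90) / 20.62 = 281.5/20.62 = 13.65 mg/L.
Half-life 0.354 d → k = ln 2 / 0.354 = 1.958 d⁻¹.
13.65·exp(−k·t) = 7.6 → t = ln(13.65/7.6)/k = 25850 s = 7.181 h.

7.18 h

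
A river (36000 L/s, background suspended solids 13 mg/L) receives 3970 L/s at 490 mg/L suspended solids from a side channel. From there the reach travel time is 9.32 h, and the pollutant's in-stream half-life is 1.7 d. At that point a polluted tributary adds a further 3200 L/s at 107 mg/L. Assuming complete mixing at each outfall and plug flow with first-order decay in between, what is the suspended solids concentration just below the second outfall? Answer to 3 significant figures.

55.6 mg/L

Flow-weighted average: C = (36000·13.00 + 3970·490.0) / 39970 = 2413000/39970 = 60.38 mg/L; combined flow 39970 L/s.
Half-life 1.7 d → k = ln 2 / 1.7 = 0.4077 d⁻¹.
First-order decay: C = 60.38·exp(−k·t) = 60.38·0.8536 = 51.54 mg/L.
At the second outfall, C = (39970·51.54 + 3200·107.0) / (39970 + 3200) = 55.65 mg/L.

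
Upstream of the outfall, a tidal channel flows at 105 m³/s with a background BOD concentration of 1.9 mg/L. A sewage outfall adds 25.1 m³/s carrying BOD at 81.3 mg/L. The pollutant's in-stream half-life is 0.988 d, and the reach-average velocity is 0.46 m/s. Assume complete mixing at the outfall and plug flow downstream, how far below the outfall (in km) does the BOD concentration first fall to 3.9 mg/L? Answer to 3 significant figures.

84.1 km

Conservation of mass: C = (105.0·1.900 + 25.10·81.30) / 130.1 = 2240/130.1 = 17.22 mg/L.
Half-life 0.988 d → k = ln 2 / 0.988 = 0.7016 d⁻¹.
Set 17.22·exp(−k·t) = 3.9 → t = ln(17.22/3.9)/k = 182900 s = 50.80 h.
Distance = v·t = 0.46·182900 = 84130 m = 84.13 km.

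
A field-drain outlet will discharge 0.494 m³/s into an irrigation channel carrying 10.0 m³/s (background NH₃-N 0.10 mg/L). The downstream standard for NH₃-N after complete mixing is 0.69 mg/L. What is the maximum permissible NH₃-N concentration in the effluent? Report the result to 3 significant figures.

12.6 mg/L

At the limit, (Qr·Cr + Qe·Cₑ)/(Qr + Qe) = 0.69:
Cₑ = (10.49·0.69 − 10.00·0.1000) / 0.4940 = 12.63 mg/L.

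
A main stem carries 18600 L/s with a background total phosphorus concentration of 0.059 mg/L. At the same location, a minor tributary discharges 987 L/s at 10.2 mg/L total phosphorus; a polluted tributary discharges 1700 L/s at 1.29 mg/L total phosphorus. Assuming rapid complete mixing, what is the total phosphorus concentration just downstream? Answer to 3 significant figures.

0.628 mg/L

Conservation of mass: C = (18600·0.05900 + 987.0·10.20 + 1700·1.290) / 21290 = 13360/21290 = 0.6275 mg/L.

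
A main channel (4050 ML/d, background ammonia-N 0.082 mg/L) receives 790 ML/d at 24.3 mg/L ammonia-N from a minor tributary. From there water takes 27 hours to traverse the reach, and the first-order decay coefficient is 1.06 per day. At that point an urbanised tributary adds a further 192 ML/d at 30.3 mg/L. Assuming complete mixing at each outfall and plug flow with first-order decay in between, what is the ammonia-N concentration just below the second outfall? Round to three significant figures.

2.33 mg/L

Flow-weighted average: C = (4050·0.08200 + 790.0·24.30) / 4840 = 19530/4840 = 4.035 mg/L; combined flow 4840 ML/d.
First-order decay: C = 4.035·exp(−k·t) = 4.035·0.3035 = 1.224 mg/L.
Second outfall: C = (4840·1.224 + 192.0·30.30)/5032 = 2.334 mg/L.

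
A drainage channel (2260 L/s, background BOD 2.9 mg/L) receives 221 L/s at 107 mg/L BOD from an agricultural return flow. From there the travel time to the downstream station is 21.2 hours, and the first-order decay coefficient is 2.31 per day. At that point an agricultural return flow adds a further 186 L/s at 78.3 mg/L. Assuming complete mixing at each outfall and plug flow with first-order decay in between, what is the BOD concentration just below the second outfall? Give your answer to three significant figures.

6.93 mg/L

Conservation of mass: C = (2260·2.900 + 221.0·107.0) / 2481 = 30200/2481 = 12.17 mg/L; combined flow 2481 L/s.
Decay over the reach: 12.17·exp(−kt) = 12.17·0.1300 = 1.582 mg/L.
Second outfall: C = (2481·1.582 + 186.0·78.30)/2667 = 6.932 mg/L.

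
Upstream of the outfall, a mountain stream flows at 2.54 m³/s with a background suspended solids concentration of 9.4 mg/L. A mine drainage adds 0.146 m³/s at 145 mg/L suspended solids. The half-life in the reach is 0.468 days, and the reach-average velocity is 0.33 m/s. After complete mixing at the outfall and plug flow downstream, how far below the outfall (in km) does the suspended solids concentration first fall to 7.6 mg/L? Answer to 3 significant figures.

Flow-weighted average: C = (2.540·9.400 + 0.1460·145.0) / 2.686 = 45.05/2.686 = 16.77 mg/L.
Half-life 0.468 d → k = ln 2 / 0.468 = 1.481 d⁻¹.
Set 16.77·exp(−k·t) = 7.6 → t = ln(16.77/7.6)/k = 46170 s = 12.83 h.
Distance = v·t = 0.33·46170 = 15240 m = 15.24 km.

15.2 km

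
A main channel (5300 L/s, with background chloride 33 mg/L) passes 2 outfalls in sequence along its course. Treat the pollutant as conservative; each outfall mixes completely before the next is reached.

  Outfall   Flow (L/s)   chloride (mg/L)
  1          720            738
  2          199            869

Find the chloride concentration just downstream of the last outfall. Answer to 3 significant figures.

Below outfall 1: Q → 6020 L/s, C = (5300·33.00 + 720.0·738.0)/6020 = 117.3 mg/L.
Below outfall 2: Q → 6219 L/s, C = (6020·117.3 + 199.0·869.0)/6219 = 141.4 mg/L.

141 mg/L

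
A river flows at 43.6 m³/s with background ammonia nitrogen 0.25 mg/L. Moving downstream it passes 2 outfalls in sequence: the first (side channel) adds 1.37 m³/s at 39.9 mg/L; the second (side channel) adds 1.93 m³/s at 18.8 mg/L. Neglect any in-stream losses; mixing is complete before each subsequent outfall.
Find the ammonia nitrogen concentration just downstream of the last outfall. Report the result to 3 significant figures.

After outfall 1: Q = 43.60 + 1.370 = 44.97 m³/s; C = (43.60·0.2500 + 1.370·39.90)/44.97 = 1.458 mg/L.
After outfall 2: Q = 44.97 + 1.930 = 46.90 m³/s; C = (44.97·1.458 + 1.930·18.80)/46.90 = 2.172 mg/L.

2.17 mg/L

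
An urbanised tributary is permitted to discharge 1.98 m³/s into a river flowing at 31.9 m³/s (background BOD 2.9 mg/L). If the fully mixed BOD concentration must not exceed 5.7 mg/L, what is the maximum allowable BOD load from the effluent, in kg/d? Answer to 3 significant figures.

8690 kg/d

Mass balance at the limit: 31.90·2.900 + 1.980·Cₑ = 33.88·5.7 → Cₑ = 50.81 mg/L.
Load = 1.980 m³/s × 50.81 g/m³ × 86 400 s/d = 8692 kg/d.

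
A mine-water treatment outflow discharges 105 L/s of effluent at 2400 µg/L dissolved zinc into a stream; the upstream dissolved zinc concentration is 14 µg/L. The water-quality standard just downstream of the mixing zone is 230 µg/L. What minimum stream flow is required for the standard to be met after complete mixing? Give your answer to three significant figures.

Set C_mix = 230: (Q·14.00 + 105.0·2400) / (Q + 105.0) = 230
→ Q = 105.0·(2400 − 230)/(230 − 14.00) = 1055 L/s.

1050 L/s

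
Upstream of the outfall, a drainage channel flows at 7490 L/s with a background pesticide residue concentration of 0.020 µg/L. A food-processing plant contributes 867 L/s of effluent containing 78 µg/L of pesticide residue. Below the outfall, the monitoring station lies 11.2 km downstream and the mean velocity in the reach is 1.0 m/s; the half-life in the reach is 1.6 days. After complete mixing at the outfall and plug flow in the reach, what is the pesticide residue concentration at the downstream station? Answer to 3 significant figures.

Mass balance: C = (7490·0.02000 + 867.0·78.00) / 8357 = 67780/8357 = 8.110 µg/L.
Travel time t = 11.2·1000 / 1.0 = 11200 s = 3.111 h.
Half-life 1.6 d → k = ln 2 / 1.6 = 0.4332 d⁻¹.
Decay over the reach: 8.110·exp(−kt) = 8.110·0.9454 = 7.667 µg/L.

7.67 µg/L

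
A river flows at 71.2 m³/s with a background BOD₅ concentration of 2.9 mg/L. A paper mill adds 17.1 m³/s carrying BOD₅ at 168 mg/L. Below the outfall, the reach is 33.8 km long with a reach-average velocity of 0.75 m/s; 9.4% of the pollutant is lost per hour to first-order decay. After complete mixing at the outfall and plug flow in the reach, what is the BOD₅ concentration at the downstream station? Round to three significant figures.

Mass balance: C = (71.20·2.900 + 17.10·168.0) / 88.30 = 3079/88.30 = 34.87 mg/L.
Travel time t = 33.8·1000 / 0.75 = 45070 s = 12.52 h.
9.4%/h lost → k = −ln(1 − 0.094) = 0.09872 h⁻¹.
Applying C = C₀e^(−kt): 34.87 × 0.2906 = 10.13 mg/L.

10.1 mg/L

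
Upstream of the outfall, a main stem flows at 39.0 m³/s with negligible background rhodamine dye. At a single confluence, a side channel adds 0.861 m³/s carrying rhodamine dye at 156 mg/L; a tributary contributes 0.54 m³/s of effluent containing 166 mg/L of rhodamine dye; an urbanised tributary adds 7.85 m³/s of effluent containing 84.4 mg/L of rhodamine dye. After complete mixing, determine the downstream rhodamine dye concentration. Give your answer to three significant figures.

18.4 mg/L

Mixed concentration C = ΣQC/ΣQ = (39.00·0 + 0.8610·156.0 + 0.5400·166.0 + 7.850·84.40) / 48.25 = 886.5/48.25 = 18.37 mg/L.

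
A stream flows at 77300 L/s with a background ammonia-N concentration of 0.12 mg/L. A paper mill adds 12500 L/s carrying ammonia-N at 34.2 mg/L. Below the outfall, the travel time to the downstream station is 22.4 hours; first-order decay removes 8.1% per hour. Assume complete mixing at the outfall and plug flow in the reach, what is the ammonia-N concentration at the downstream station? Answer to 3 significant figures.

0.733 mg/L

Flow-weighted average: C = (77300·0.1200 + 12500·34.20) / 89800 = 436800/89800 = 4.864 mg/L.
8.1%/h lost → k = −ln(1 − 0.081) = 0.08447 h⁻¹.
Applying C = C₀e^(−kt): 4.864 × 0.1508 = 0.7332 mg/L.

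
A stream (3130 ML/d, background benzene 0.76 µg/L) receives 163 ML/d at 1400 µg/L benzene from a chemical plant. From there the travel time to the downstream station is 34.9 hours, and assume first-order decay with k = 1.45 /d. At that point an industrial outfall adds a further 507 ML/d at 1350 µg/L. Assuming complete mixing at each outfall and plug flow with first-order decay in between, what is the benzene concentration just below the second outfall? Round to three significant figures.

187 µg/L

After mixing, C = (3130·0.7600 + 163.0·1400) / 3293 = 230600/3293 = 70.02 µg/L; combined flow 3293 ML/d.
After decay, C = 70.02 × e^(−kt) = 70.02 × 0.1214 = 8.502 µg/L.
At the second outfall, C = (3293·8.502 + 507.0·1350) / (3293 + 507.0) = 187.5 µg/L.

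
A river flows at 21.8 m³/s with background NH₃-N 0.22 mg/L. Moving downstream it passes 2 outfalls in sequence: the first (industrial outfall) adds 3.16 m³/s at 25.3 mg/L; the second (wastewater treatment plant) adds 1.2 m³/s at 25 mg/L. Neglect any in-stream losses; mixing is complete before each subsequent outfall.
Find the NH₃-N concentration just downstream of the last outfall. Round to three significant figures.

After outfall 1: Q = 21.80 + 3.160 = 24.96 m³/s; C = (21.80·0.2200 + 3.160·25.30)/24.96 = 3.395 mg/L.
After outfall 2: Q = 24.96 + 1.200 = 26.16 m³/s; C = (24.96·3.395 + 1.200·25.00)/26.16 = 4.386 mg/L.

4.39 mg/L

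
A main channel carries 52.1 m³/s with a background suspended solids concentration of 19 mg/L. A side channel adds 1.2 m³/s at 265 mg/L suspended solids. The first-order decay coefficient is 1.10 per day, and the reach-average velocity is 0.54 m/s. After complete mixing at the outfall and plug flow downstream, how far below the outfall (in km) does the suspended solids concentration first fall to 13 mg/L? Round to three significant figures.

26.9 km

Conservation of mass: C = (52.10·19.00 + 1.200·265.0) / 53.30 = 1308/53.30 = 24.54 mg/L.
Set 24.54·exp(−k·t) = 13 → t = ln(24.54/13)/k = 49900 s = 13.86 h.
Distance = v·t = 0.54·49900 = 26950 m = 26.95 km.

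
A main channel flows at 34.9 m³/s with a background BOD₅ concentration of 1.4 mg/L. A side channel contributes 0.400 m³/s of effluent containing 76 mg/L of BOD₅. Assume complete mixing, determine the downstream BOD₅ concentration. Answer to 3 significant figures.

After mixing, C = (34.90·1.400 + 0.4000·76.00) / 35.30 = 79.26/35.30 = 2.245 mg/L.

2.25 mg/L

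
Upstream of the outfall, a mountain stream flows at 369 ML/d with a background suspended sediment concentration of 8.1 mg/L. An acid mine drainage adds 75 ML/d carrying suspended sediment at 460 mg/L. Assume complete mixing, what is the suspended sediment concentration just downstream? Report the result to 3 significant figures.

84.4 mg/L

Conservation of mass: C = (369.0·8.100 + 75.00·460.0) / 444.0 = 37490/444.0 = 84.43 mg/L.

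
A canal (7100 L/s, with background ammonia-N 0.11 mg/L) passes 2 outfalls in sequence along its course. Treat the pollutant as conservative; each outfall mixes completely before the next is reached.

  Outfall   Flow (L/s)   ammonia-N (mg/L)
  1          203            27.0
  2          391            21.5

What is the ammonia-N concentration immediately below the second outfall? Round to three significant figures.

After outfall 1: Q = 7100 + 203.0 = 7303 L/s; C = (7100·0.1100 + 203.0·27.00)/7303 = 0.8575 mg/L.
After outfall 2: Q = 7303 + 391.0 = 7694 L/s; C = (7303·0.8575 + 391.0·21.50)/7694 = 1.906 mg/L.

1.91 mg/L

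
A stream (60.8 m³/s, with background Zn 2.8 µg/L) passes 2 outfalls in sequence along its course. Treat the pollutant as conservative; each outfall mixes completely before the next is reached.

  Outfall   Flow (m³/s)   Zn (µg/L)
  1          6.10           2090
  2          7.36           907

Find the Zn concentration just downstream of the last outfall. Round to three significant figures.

Outfall 1: combined Q = 66.90 m³/s; C = (60.80·2.800 + 6.100·2090)/66.90 = 193.1 µg/L.
Outfall 2: combined Q = 74.26 m³/s; C = (66.90·193.1 + 7.360·907.0)/74.26 = 263.9 µg/L.

264 µg/L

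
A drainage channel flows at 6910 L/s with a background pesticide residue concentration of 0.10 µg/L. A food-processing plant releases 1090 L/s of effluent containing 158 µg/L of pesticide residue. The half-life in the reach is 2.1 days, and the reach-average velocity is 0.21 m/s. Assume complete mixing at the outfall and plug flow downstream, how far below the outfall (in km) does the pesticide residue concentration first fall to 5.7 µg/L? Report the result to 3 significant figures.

73.3 km

Flow-weighted average: C = (6910·0.1000 + 1090·158.0) / 8000 = 172900/8000 = 21.61 µg/L.
Half-life 2.1 d → k = ln 2 / 2.1 = 0.3301 d⁻¹.
Set 21.61·exp(−k·t) = 5.7 → t = ln(21.61/5.7)/k = 348900 s = 96.92 h.
Distance = v·t = 0.21·348900 = 73270 m = 73.27 km.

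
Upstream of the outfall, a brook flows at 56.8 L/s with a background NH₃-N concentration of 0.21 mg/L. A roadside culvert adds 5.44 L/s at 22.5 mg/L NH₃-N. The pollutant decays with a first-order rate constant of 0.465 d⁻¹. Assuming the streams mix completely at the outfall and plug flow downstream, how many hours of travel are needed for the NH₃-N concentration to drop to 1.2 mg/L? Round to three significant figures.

30.3 h

Conservation of mass: C = (56.80·0.2100 + 5.440·22.50) / 62.24 = 134.3/62.24 = 2.158 mg/L.
2.158·exp(−k·t) = 1.2 → t = ln(2.158/1.2)/k = 109100 s = 30.29 h.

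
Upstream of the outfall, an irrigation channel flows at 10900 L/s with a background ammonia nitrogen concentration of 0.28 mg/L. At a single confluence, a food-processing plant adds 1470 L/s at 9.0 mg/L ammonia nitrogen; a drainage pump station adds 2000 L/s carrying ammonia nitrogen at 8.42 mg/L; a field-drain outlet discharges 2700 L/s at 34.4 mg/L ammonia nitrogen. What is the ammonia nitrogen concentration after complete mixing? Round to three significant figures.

Mass balance: C = (10900·0.2800 + 1470·9.000 + 2000·8.420 + 2700·34.40) / 17070 = 126000/17070 = 7.381 mg/L.

7.38 mg/L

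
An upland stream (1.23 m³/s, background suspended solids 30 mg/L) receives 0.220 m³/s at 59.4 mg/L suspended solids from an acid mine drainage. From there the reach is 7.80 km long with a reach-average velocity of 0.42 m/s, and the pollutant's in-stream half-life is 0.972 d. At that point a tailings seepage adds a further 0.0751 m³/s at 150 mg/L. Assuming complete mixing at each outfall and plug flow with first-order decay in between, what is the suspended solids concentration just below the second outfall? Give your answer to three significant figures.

Mass balance: C = (1.230·30.00 + 0.2200·59.40) / 1.450 = 49.97/1.450 = 34.46 mg/L; combined flow 1.450 m³/s.
Travel time t = 7.80·1000 / 0.42 = 18570 s = 5.159 h.
Half-life 0.972 d → k = ln 2 / 0.972 = 0.7131 d⁻¹.
First-order decay: C = 34.46·exp(−k·t) = 34.46·0.8579 = 29.56 mg/L.
Second outfall: C = (1.450·29.56 + 0.07510·150.0)/1.525 = 35.49 mg/L.

35.5 mg/L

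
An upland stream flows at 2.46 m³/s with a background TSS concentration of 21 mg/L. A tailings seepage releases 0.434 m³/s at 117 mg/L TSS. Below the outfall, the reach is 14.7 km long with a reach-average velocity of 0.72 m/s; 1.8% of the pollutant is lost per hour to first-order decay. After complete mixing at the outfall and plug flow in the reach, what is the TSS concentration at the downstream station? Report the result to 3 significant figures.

31.9 mg/L

Mixed concentration C = ΣQC/ΣQ = (2.460·21.00 + 0.4340·117.0) / 2.894 = 102.4/2.894 = 35.40 mg/L.
Travel time t = 14.7·1000 / 0.72 = 20420 s = 5.671 h.
1.8%/h lost → k = −ln(1 − 0.018) = 0.01816 h⁻¹.
First-order decay: C = 35.40·exp(−k·t) = 35.40·0.9021 = 31.93 mg/L.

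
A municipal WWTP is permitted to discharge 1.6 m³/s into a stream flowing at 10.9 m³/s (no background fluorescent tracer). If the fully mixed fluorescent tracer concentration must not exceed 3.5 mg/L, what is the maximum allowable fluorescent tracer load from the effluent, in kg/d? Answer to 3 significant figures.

3780 kg/d

Mass balance at the limit: 10.90·0 + 1.600·Cₑ = 12.50·3.5 → Cₑ = 27.34 mg/L.
Load = 1.600 m³/s × 27.34 g/m³ × 86 400 s/d = 3780 kg/d.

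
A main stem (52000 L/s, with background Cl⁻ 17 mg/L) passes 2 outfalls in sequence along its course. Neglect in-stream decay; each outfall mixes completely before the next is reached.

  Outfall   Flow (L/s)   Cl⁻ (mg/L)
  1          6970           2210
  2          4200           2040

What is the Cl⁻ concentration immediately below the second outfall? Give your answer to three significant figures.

393 mg/L

Outfall 1: combined Q = 58970 L/s; C = (52000·17.00 + 6970·2210)/58970 = 276.2 mg/L.
Outfall 2: combined Q = 63170 L/s; C = (58970·276.2 + 4200·2040)/63170 = 393.5 mg/L.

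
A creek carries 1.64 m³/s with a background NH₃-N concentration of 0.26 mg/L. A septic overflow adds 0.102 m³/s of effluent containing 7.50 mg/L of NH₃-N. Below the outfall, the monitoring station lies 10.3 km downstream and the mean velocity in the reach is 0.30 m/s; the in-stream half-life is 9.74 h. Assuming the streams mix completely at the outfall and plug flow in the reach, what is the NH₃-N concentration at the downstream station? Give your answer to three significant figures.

0.347 mg/L

Conservation of mass: C = (1.640·0.2600 + 0.1020·7.500) / 1.742 = 1.191/1.742 = 0.6839 mg/L.
Travel time t = 10.3·1000 / 0.30 = 34330 s = 9.537 h.
Half-life 9.74 h → k = ln 2 / 9.74 = 0.07117 h⁻¹ = 1.708 d⁻¹.
First-order decay: C = 0.6839·exp(−k·t) = 0.6839·0.5073 = 0.3469 mg/L.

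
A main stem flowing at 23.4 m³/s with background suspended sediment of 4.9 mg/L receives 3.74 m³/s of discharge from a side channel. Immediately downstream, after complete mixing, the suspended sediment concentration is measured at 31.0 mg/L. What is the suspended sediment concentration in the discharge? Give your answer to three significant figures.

Mass balance: 23.40·4.900 + 3.740·Cₑ = 27.14·31.00
→ Cₑ = (27.14·31.00 − 23.40·4.900) / 3.740 = 194.3 mg/L.

194 mg/L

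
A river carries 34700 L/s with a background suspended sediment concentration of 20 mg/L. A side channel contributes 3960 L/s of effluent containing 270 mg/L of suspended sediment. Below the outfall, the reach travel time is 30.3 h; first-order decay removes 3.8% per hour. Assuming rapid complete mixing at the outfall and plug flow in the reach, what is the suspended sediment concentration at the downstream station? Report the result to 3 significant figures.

14.1 mg/L

After mixing, C = (34700·20.00 + 3960·270.0) / 38660 = 1763000/38660 = 45.61 mg/L.
3.8%/h lost → k = −ln(1 − 0.038) = 0.03874 h⁻¹.
Decay over the reach: 45.61·exp(−kt) = 45.61·0.3092 = 14.10 mg/L.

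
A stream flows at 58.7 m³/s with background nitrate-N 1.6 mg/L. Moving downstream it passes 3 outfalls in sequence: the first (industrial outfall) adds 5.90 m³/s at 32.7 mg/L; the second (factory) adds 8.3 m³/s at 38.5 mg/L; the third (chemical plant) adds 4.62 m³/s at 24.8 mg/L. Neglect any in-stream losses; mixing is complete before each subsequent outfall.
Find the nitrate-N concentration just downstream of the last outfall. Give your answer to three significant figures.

9.30 mg/L

After outfall 1: Q = 58.70 + 5.900 = 64.60 m³/s; C = (58.70·1.600 + 5.900·32.70)/64.60 = 4.440 mg/L.
After outfall 2: Q = 64.60 + 8.300 = 72.90 m³/s; C = (64.60·4.440 + 8.300·38.50)/72.90 = 8.318 mg/L.
After outfall 3: Q = 72.90 + 4.620 = 77.52 m³/s; C = (72.90·8.318 + 4.620·24.80)/77.52 = 9.301 mg/L.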